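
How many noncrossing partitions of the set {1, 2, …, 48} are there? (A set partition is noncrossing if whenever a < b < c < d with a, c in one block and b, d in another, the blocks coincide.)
C_48 = 131327898242169365477991900

These noncrossing partitions are counted by the Catalan number C_n = (1/(n + 1)) · C(2n, n). For n = 48: C_48 = (1/49) · C(96, 48) = 6435067013866298908421603100/49 = 131327898242169365477991900.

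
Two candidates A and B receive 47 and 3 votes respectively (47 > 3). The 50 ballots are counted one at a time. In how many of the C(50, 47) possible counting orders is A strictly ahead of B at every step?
Strict-lead orderings = 17248

Total orderings of the 50 votes with 47 for A: C(50, 47) = 19600. By the Bertrand ballot formula (Cycle Lemma / reflection principle), the number of orderings in which A is strictly ahead of B throughout is (p − q)/(p + q) · C(p + q, p) = (47 − 3)/(47 + 3) · 19600 = 17248.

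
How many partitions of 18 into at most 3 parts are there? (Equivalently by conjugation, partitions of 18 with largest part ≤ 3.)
p(18, parts ≤ 3) = 37

Use the recurrence p(n, m) = p(n, m−1) + p(n−m, m): either the largest part is < m (count p(n, m−1)) or the largest part is exactly m (remove one copy of m, count p(n−m, m)). With p(0, ·) = 1 this gives p(18, parts ≤ 3) = 37. (By conjugating Young diagrams, this also counts partitions of 18 into at most 3 parts.)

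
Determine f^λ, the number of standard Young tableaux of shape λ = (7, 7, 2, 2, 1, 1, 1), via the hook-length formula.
# SYT of shape (7, 7, 2, 2, 1, 1, 1) = 146241480

Hook-length formula: f^λ = n! / Π hook(c), product over all cells c of the Young diagram. For λ = (7, 7, 2, 2, 1, 1, 1), n = 21 boxes. Hook lengths by row (left-to-right, top-to-bottom): [13, 9, 6, 5, 4, 3, 2]; [12, 8, 5, 4, 3, 2, 1]; [6, 2]; [5, 1]; [3]; [2]; [1]. Product of hooks = 349360128000. So f^λ = 21! / 349360128000 = 51090942171709440000 / 349360128000 = 146241480.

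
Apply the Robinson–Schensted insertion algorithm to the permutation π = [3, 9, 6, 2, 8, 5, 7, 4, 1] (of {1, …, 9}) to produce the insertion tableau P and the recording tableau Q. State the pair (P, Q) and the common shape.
P = [1, 4, 7] / [2, 5, 8] / [3] / [6] / [9];  Q = [1, 2, 5] / [3, 6, 7] / [4] / [8] / [9];  common shape = (3, 3, 1, 1, 1)

Row-insert the values π_1, π_2, … into P one at a time, bumping the leftmost entry strictly greater than the inserted value down to the next row. The recording tableau Q records, in position (i, j), the step at which that cell was added to P.
  Insert 3 (step 1): P = [3];  Q = [1]
  Insert 9 (step 2): P = [3, 9];  Q = [1, 2]
  Insert 6 (step 3): P = [3, 6] / [9];  Q = [1, 2] / [3]
  Insert 2 (step 4): P = [2, 6] / [3] / [9];  Q = [1, 2] / [3] / [4]
  Insert 8 (step 5): P = [2, 6, 8] / [3] / [9];  Q = [1, 2, 5] / [3] / [4]
  Insert 5 (step 6): P = [2, 5, 8] / [3, 6] / [9];  Q = [1, 2, 5] / [3, 6] / [4]
  Insert 7 (step 7): P = [2, 5, 7] / [3, 6, 8] / [9];  Q = [1, 2, 5] / [3, 6, 7] / [4]
  Insert 4 (step 8): P = [2, 4, 7] / [3, 5, 8] / [6] / [9];  Q = [1, 2, 5] / [3, 6, 7] / [4] / [8]
  Insert 1 (step 9): P = [1, 4, 7] / [2, 5, 8] / [3] / [6] / [9];  Q = [1, 2, 5] / [3, 6, 7] / [4] / [8] / [9]
Final shape: (3, 3, 1, 1, 1).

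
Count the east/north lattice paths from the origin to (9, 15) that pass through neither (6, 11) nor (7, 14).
Number of paths = 674016

Inclusion–exclusion. Total paths: C(24, 9) = 1307504. Through P₁: C(17, 6)·C(7, 3) = 433160. Through P₂: C(21, 7)·C(3, 2) = 348840. Since P₁ is strictly southwest of P₂, a monotone path through both must visit P₁ then P₂; paths through both = C(17, 6)·C(4, 1)·C(3, 2) = 148512. Avoid both = 1307504 − 433160 − 348840 + 148512 = 674016.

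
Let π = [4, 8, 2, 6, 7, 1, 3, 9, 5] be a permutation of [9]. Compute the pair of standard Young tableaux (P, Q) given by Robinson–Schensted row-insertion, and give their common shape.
P = [1, 3, 5, 9] / [2, 6, 7] / [4, 8];  Q = [1, 2, 5, 8] / [3, 4, 9] / [6, 7];  common shape = (4, 3, 2)

Row-insert the values π_1, π_2, … into P one at a time, bumping the leftmost entry strictly greater than the inserted value down to the next row. The recording tableau Q records, in position (i, j), the step at which that cell was added to P.
  Insert 4 (step 1): P = [4];  Q = [1]
  Insert 8 (step 2): P = [4, 8];  Q = [1, 2]
  Insert 2 (step 3): P = [2, 8] / [4];  Q = [1, 2] / [3]
  Insert 6 (step 4): P = [2, 6] / [4, 8];  Q = [1, 2] / [3, 4]
  Insert 7 (step 5): P = [2, 6, 7] / [4, 8];  Q = [1, 2, 5] / [3, 4]
  Insert 1 (step 6): P = [1, 6, 7] / [2, 8] / [4];  Q = [1, 2, 5] / [3, 4] / [6]
  Insert 3 (step 7): P = [1, 3, 7] / [2, 6] / [4, 8];  Q = [1, 2, 5] / [3, 4] / [6, 7]
  Insert 9 (step 8): P = [1, 3, 7, 9] / [2, 6] / [4, 8];  Q = [1, 2, 5, 8] / [3, 4] / [6, 7]
  Insert 5 (step 9): P = [1, 3, 5, 9] / [2, 6, 7] / [4, 8];  Q = [1, 2, 5, 8] / [3, 4, 9] / [6, 7]
Final shape: (4, 3, 2).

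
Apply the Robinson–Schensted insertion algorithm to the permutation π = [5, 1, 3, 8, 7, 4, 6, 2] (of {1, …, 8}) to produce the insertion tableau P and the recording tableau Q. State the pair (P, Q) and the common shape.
P = [1, 2, 4, 6] / [3, 7] / [5] / [8];  Q = [1, 3, 4, 7] / [2, 5] / [6] / [8];  common shape = (4, 2, 1, 1)

Row-insert the values π_1, π_2, … into P one at a time, bumping the leftmost entry strictly greater than the inserted value down to the next row. The recording tableau Q records, in position (i, j), the step at which that cell was added to P.
  Insert 5 (step 1): P = [5];  Q = [1]
  Insert 1 (step 2): P = [1] / [5];  Q = [1] / [2]
  Insert 3 (step 3): P = [1, 3] / [5];  Q = [1, 3] / [2]
  Insert 8 (step 4): P = [1, 3, 8] / [5];  Q = [1, 3, 4] / [2]
  Insert 7 (step 5): P = [1, 3, 7] / [5, 8];  Q = [1, 3, 4] / [2, 5]
  Insert 4 (step 6): P = [1, 3, 4] / [5, 7] / [8];  Q = [1, 3, 4] / [2, 5] / [6]
  Insert 6 (step 7): P = [1, 3, 4, 6] / [5, 7] / [8];  Q = [1, 3, 4, 7] / [2, 5] / [6]
  Insert 2 (step 8): P = [1, 2, 4, 6] / [3, 7] / [5] / [8];  Q = [1, 3, 4, 7] / [2, 5] / [6] / [8]
Final shape: (4, 2, 1, 1).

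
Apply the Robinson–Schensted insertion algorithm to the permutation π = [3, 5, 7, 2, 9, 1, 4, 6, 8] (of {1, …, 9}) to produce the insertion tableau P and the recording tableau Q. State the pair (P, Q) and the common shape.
P = [1, 4, 6, 8] / [2, 5, 7, 9] / [3];  Q = [1, 2, 3, 5] / [4, 7, 8, 9] / [6];  common shape = (4, 4, 1)

Row-insert the values π_1, π_2, … into P one at a time, bumping the leftmost entry strictly greater than the inserted value down to the next row. The recording tableau Q records, in position (i, j), the step at which that cell was added to P.
  Insert 3 (step 1): P = [3];  Q = [1]
  Insert 5 (step 2): P = [3, 5];  Q = [1, 2]
  Insert 7 (step 3): P = [3, 5, 7];  Q = [1, 2, 3]
  Insert 2 (step 4): P = [2, 5, 7] / [3];  Q = [1, 2, 3] / [4]
  Insert 9 (step 5): P = [2, 5, 7, 9] / [3];  Q = [1, 2, 3, 5] / [4]
  Insert 1 (step 6): P = [1, 5, 7, 9] / [2] / [3];  Q = [1, 2, 3, 5] / [4] / [6]
  Insert 4 (step 7): P = [1, 4, 7, 9] / [2, 5] / [3];  Q = [1, 2, 3, 5] / [4, 7] / [6]
  Insert 6 (step 8): P = [1, 4, 6, 9] / [2, 5, 7] / [3];  Q = [1, 2, 3, 5] / [4, 7, 8] / [6]
  Insert 8 (step 9): P = [1, 4, 6, 8] / [2, 5, 7, 9] / [3];  Q = [1, 2, 3, 5] / [4, 7, 8, 9] / [6]
Final shape: (4, 4, 1).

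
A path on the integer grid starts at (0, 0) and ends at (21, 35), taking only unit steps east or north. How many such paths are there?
Number of paths = 1346766106565880

A monotone lattice path from (0, 0) to (21, 35) consists of 21 east steps and 35 north steps in some order, so it is determined by which 21 of the 56 steps are east. The count is C(56, 21) = 1346766106565880.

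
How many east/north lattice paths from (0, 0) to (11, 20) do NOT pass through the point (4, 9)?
Number of paths = 61918155

Total paths from (0, 0) to (11, 20): C(31, 11) = 84672315. Paths through (4, 9): (paths (0, 0) → (4, 9)) × (paths (4, 9) → (11, 20)) = C(13, 4) · C(18, 7) = 715 · 31824 = 22754160. Avoidance count = 84672315 − 22754160 = 61918155.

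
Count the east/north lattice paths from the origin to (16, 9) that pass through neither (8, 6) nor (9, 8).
Number of paths = 1425072

Inclusion–exclusion. Total paths: C(25, 16) = 2042975. Through P₁: C(14, 8)·C(11, 8) = 495495. Through P₂: C(17, 9)·C(8, 7) = 194480. Since P₁ is strictly southwest of P₂, a monotone path through both must visit P₁ then P₂; paths through both = C(14, 8)·C(3, 1)·C(8, 7) = 72072. Avoid both = 2042975 − 495495 − 194480 + 72072 = 1425072.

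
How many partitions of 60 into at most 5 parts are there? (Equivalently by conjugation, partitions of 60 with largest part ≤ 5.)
p(60, parts ≤ 5) = 7166

Use the recurrence p(n, m) = p(n, m−1) + p(n−m, m): either the largest part is < m (count p(n, m−1)) or the largest part is exactly m (remove one copy of m, count p(n−m, m)). With p(0, ·) = 1 this gives p(60, parts ≤ 5) = 7166. (By conjugating Young diagrams, this also counts partitions of 60 into at most 5 parts.)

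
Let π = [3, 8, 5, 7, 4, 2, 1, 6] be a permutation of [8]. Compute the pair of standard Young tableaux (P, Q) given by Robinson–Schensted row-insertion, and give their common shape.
P = [1, 4, 6] / [2, 7] / [3] / [5] / [8];  Q = [1, 2, 4] / [3, 8] / [5] / [6] / [7];  common shape = (3, 2, 1, 1, 1)

Row-insert the values π_1, π_2, … into P one at a time, bumping the leftmost entry strictly greater than the inserted value down to the next row. The recording tableau Q records, in position (i, j), the step at which that cell was added to P.
  Insert 3 (step 1): P = [3];  Q = [1]
  Insert 8 (step 2): P = [3, 8];  Q = [1, 2]
  Insert 5 (step 3): P = [3, 5] / [8];  Q = [1, 2] / [3]
  Insert 7 (step 4): P = [3, 5, 7] / [8];  Q = [1, 2, 4] / [3]
  Insert 4 (step 5): P = [3, 4, 7] / [5] / [8];  Q = [1, 2, 4] / [3] / [5]
  Insert 2 (step 6): P = [2, 4, 7] / [3] / [5] / [8];  Q = [1, 2, 4] / [3] / [5] / [6]
  Insert 1 (step 7): P = [1, 4, 7] / [2] / [3] / [5] / [8];  Q = [1, 2, 4] / [3] / [5] / [6] / [7]
  Insert 6 (step 8): P = [1, 4, 6] / [2, 7] / [3] / [5] / [8];  Q = [1, 2, 4] / [3, 8] / [5] / [6] / [7]
Final shape: (3, 2, 1, 1, 1).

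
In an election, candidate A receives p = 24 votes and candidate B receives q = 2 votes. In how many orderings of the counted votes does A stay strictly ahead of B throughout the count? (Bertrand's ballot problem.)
Strict-lead orderings = 275

Total orderings of the 26 votes with 24 for A: C(26, 24) = 325. By the Bertrand ballot formula (Cycle Lemma / reflection principle), the number of orderings in which A is strictly ahead of B throughout is (p − q)/(p + q) · C(p + q, p) = (24 − 2)/(24 + 2) · 325 = 275.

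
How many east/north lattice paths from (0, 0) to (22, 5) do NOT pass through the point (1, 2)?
Number of paths = 74658

Total paths from (0, 0) to (22, 5): C(27, 22) = 80730. Paths through (1, 2): (paths (0, 0) → (1, 2)) × (paths (1, 2) → (22, 5)) = C(3, 1) · C(24, 21) = 3 · 2024 = 6072. Avoidance count = 80730 − 6072 = 74658.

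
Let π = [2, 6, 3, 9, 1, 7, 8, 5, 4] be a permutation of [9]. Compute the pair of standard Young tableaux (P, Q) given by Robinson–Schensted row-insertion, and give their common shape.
P = [1, 3, 4, 8] / [2, 5] / [6, 7] / [9];  Q = [1, 2, 4, 7] / [3, 6] / [5, 8] / [9];  common shape = (4, 2, 2, 1)

Row-insert the values π_1, π_2, … into P one at a time, bumping the leftmost entry strictly greater than the inserted value down to the next row. The recording tableau Q records, in position (i, j), the step at which that cell was added to P.
  Insert 2 (step 1): P = [2];  Q = [1]
  Insert 6 (step 2): P = [2, 6];  Q = [1, 2]
  Insert 3 (step 3): P = [2, 3] / [6];  Q = [1, 2] / [3]
  Insert 9 (step 4): P = [2, 3, 9] / [6];  Q = [1, 2, 4] / [3]
  Insert 1 (step 5): P = [1, 3, 9] / [2] / [6];  Q = [1, 2, 4] / [3] / [5]
  Insert 7 (step 6): P = [1, 3, 7] / [2, 9] / [6];  Q = [1, 2, 4] / [3, 6] / [5]
  Insert 8 (step 7): P = [1, 3, 7, 8] / [2, 9] / [6];  Q = [1, 2, 4, 7] / [3, 6] / [5]
  Insert 5 (step 8): P = [1, 3, 5, 8] / [2, 7] / [6, 9];  Q = [1, 2, 4, 7] / [3, 6] / [5, 8]
  Insert 4 (step 9): P = [1, 3, 4, 8] / [2, 5] / [6, 7] / [9];  Q = [1, 2, 4, 7] / [3, 6] / [5, 8] / [9]
Final shape: (4, 2, 2, 1).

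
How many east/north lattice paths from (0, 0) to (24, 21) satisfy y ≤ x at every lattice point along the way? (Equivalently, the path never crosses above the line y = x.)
Number of paths = 603784920024

By the reflection principle (André's argument), the number of monotone paths to (24, 21) with n ≤ m that never go above y = x is C(45, 24) − C(45, 25) = 3773655750150 − 3169870830126 = 603784920024.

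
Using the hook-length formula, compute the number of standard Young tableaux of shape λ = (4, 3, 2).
# SYT of shape (4, 3, 2) = 168

Hook-length formula: f^λ = n! / Π hook(c), product over all cells c of the Young diagram. For λ = (4, 3, 2), n = 9 boxes. Hook lengths by row (left-to-right, top-to-bottom): [6, 5, 3, 1]; [4, 3, 1]; [2, 1]. Product of hooks = 2160. So f^λ = 9! / 2160 = 362880 / 2160 = 168.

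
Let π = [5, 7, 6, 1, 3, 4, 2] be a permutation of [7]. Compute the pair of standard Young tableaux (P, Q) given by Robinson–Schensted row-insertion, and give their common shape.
P = [1, 2, 4] / [3, 6] / [5] / [7];  Q = [1, 2, 6] / [3, 5] / [4] / [7];  common shape = (3, 2, 1, 1)

Row-insert the values π_1, π_2, … into P one at a time, bumping the leftmost entry strictly greater than the inserted value down to the next row. The recording tableau Q records, in position (i, j), the step at which that cell was added to P.
  Insert 5 (step 1): P = [5];  Q = [1]
  Insert 7 (step 2): P = [5, 7];  Q = [1, 2]
  Insert 6 (step 3): P = [5, 6] / [7];  Q = [1, 2] / [3]
  Insert 1 (step 4): P = [1, 6] / [5] / [7];  Q = [1, 2] / [3] / [4]
  Insert 3 (step 5): P = [1, 3] / [5, 6] / [7];  Q = [1, 2] / [3, 5] / [4]
  Insert 4 (step 6): P = [1, 3, 4] / [5, 6] / [7];  Q = [1, 2, 6] / [3, 5] / [4]
  Insert 2 (step 7): P = [1, 2, 4] / [3, 6] / [5] / [7];  Q = [1, 2, 6] / [3, 5] / [4] / [7]
Final shape: (3, 2, 1, 1).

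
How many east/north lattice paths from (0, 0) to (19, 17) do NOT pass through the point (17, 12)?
Number of paths = 7507681965

Total paths from (0, 0) to (19, 17): C(36, 19) = 8597496600. Paths through (17, 12): (paths (0, 0) → (17, 12)) × (paths (17, 12) → (19, 17)) = C(29, 17) · C(7, 2) = 51895935 · 21 = 1089814635. Avoidance count = 8597496600 − 1089814635 = 7507681965.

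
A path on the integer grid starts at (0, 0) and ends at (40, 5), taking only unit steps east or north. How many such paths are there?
Number of paths = 1221759

A monotone lattice path from (0, 0) to (40, 5) consists of 40 east steps and 5 north steps in some order, so it is determined by which 40 of the 45 steps are east. The count is C(45, 40) = 1221759.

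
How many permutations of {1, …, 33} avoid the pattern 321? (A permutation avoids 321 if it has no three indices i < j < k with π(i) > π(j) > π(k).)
C_33 = 212336130412243110

These 321-avoiding permutations are counted by the Catalan number C_n = (1/(n + 1)) · C(2n, n). For n = 33: C_33 = (1/34) · C(66, 33) = 7219428434016265740/34 = 212336130412243110.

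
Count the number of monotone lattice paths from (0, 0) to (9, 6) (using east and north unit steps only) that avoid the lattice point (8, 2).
Number of paths = 4780

Total paths from (0, 0) to (9, 6): C(15, 9) = 5005. Paths through (8, 2): (paths (0, 0) → (8, 2)) × (paths (8, 2) → (9, 6)) = C(10, 8) · C(5, 1) = 45 · 5 = 225. Avoidance count = 5005 − 225 = 4780.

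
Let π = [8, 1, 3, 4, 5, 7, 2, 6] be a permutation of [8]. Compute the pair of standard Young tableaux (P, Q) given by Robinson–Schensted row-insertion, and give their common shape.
P = [1, 2, 4, 5, 6] / [3, 7] / [8];  Q = [1, 3, 4, 5, 6] / [2, 8] / [7];  common shape = (5, 2, 1)

Row-insert the values π_1, π_2, … into P one at a time, bumping the leftmost entry strictly greater than the inserted value down to the next row. The recording tableau Q records, in position (i, j), the step at which that cell was added to P.
  Insert 8 (step 1): P = [8];  Q = [1]
  Insert 1 (step 2): P = [1] / [8];  Q = [1] / [2]
  Insert 3 (step 3): P = [1, 3] / [8];  Q = [1, 3] / [2]
  Insert 4 (step 4): P = [1, 3, 4] / [8];  Q = [1, 3, 4] / [2]
  Insert 5 (step 5): P = [1, 3, 4, 5] / [8];  Q = [1, 3, 4, 5] / [2]
  Insert 7 (step 6): P = [1, 3, 4, 5, 7] / [8];  Q = [1, 3, 4, 5, 6] / [2]
  Insert 2 (step 7): P = [1, 2, 4, 5, 7] / [3] / [8];  Q = [1, 3, 4, 5, 6] / [2] / [7]
  Insert 6 (step 8): P = [1, 2, 4, 5, 6] / [3, 7] / [8];  Q = [1, 3, 4, 5, 6] / [2, 8] / [7]
Final shape: (5, 2, 1).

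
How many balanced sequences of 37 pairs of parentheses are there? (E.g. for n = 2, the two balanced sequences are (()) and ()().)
C_37 = 45950804324621742364

These balanced parentheses are counted by the Catalan number C_n = (1/(n + 1)) · C(2n, n). For n = 37: C_37 = (1/38) · C(74, 37) = 1746130564335626209832/38 = 45950804324621742364.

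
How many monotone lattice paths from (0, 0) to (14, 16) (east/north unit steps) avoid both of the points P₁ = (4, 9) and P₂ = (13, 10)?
Number of paths = 123558943

Inclusion–exclusion. Total paths: C(30, 14) = 145422675. Through P₁: C(13, 4)·C(17, 10) = 13905320. Through P₂: C(23, 13)·C(7, 1) = 8008462. Since P₁ is strictly southwest of P₂, a monotone path through both must visit P₁ then P₂; paths through both = C(13, 4)·C(10, 9)·C(7, 1) = 50050. Avoid both = 145422675 − 13905320 − 8008462 + 50050 = 123558943.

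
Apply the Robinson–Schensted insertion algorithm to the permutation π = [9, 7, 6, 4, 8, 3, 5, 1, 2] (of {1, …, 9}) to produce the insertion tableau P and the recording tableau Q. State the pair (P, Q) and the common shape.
P = [1, 2] / [3, 5] / [4, 8] / [6] / [7] / [9];  Q = [1, 5] / [2, 7] / [3, 9] / [4] / [6] / [8];  common shape = (2, 2, 2, 1, 1, 1)

Row-insert the values π_1, π_2, … into P one at a time, bumping the leftmost entry strictly greater than the inserted value down to the next row. The recording tableau Q records, in position (i, j), the step at which that cell was added to P.
  Insert 9 (step 1): P = [9];  Q = [1]
  Insert 7 (step 2): P = [7] / [9];  Q = [1] / [2]
  Insert 6 (step 3): P = [6] / [7] / [9];  Q = [1] / [2] / [3]
  Insert 4 (step 4): P = [4] / [6] / [7] / [9];  Q = [1] / [2] / [3] / [4]
  Insert 8 (step 5): P = [4, 8] / [6] / [7] / [9];  Q = [1, 5] / [2] / [3] / [4]
  Insert 3 (step 6): P = [3, 8] / [4] / [6] / [7] / [9];  Q = [1, 5] / [2] / [3] / [4] / [6]
  Insert 5 (step 7): P = [3, 5] / [4, 8] / [6] / [7] / [9];  Q = [1, 5] / [2, 7] / [3] / [4] / [6]
  Insert 1 (step 8): P = [1, 5] / [3, 8] / [4] / [6] / [7] / [9];  Q = [1, 5] / [2, 7] / [3] / [4] / [6] / [8]
  Insert 2 (step 9): P = [1, 2] / [3, 5] / [4, 8] / [6] / [7] / [9];  Q = [1, 5] / [2, 7] / [3, 9] / [4] / [6] / [8]
Final shape: (2, 2, 2, 1, 1, 1).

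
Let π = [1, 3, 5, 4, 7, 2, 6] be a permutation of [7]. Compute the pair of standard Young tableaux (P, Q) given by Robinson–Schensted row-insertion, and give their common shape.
P = [1, 2, 4, 6] / [3, 7] / [5];  Q = [1, 2, 3, 5] / [4, 7] / [6];  common shape = (4, 2, 1)

Row-insert the values π_1, π_2, … into P one at a time, bumping the leftmost entry strictly greater than the inserted value down to the next row. The recording tableau Q records, in position (i, j), the step at which that cell was added to P.
  Insert 1 (step 1): P = [1];  Q = [1]
  Insert 3 (step 2): P = [1, 3];  Q = [1, 2]
  Insert 5 (step 3): P = [1, 3, 5];  Q = [1, 2, 3]
  Insert 4 (step 4): P = [1, 3, 4] / [5];  Q = [1, 2, 3] / [4]
  Insert 7 (step 5): P = [1, 3, 4, 7] / [5];  Q = [1, 2, 3, 5] / [4]
  Insert 2 (step 6): P = [1, 2, 4, 7] / [3] / [5];  Q = [1, 2, 3, 5] / [4] / [6]
  Insert 6 (step 7): P = [1, 2, 4, 6] / [3, 7] / [5];  Q = [1, 2, 3, 5] / [4, 7] / [6]
Final shape: (4, 2, 1).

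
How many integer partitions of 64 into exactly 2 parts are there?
p(64, 2 parts) = 32

Partitions of n into exactly k parts are in bijection with partitions of n − k into at most k parts (subtract 1 from each part). So p(64, exactly 2) = p(62, parts ≤ 2). Computing via the recurrence p(m, j) = p(m, j−1) + p(m−j, j) gives 32.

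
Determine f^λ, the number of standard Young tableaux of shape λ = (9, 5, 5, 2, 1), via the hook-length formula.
# SYT of shape (9, 5, 5, 2, 1) = 895356000

Hook-length formula: f^λ = n! / Π hook(c), product over all cells c of the Young diagram. For λ = (9, 5, 5, 2, 1), n = 22 boxes. Hook lengths by row (left-to-right, top-to-bottom): [13, 11, 9, 8, 7, 4, 3, 2, 1]; [8, 6, 4, 3, 2]; [7, 5, 3, 2, 1]; [3, 1]; [1]. Product of hooks = 1255367393280. So f^λ = 22! / 1255367393280 = 1124000727777607680000 / 1255367393280 = 895356000.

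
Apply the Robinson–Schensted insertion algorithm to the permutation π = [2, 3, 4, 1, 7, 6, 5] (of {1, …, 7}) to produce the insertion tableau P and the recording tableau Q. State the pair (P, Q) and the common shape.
P = [1, 3, 4, 5] / [2, 6] / [7];  Q = [1, 2, 3, 5] / [4, 6] / [7];  common shape = (4, 2, 1)

Row-insert the values π_1, π_2, … into P one at a time, bumping the leftmost entry strictly greater than the inserted value down to the next row. The recording tableau Q records, in position (i, j), the step at which that cell was added to P.
  Insert 2 (step 1): P = [2];  Q = [1]
  Insert 3 (step 2): P = [2, 3];  Q = [1, 2]
  Insert 4 (step 3): P = [2, 3, 4];  Q = [1, 2, 3]
  Insert 1 (step 4): P = [1, 3, 4] / [2];  Q = [1, 2, 3] / [4]
  Insert 7 (step 5): P = [1, 3, 4, 7] / [2];  Q = [1, 2, 3, 5] / [4]
  Insert 6 (step 6): P = [1, 3, 4, 6] / [2, 7];  Q = [1, 2, 3, 5] / [4, 6]
  Insert 5 (step 7): P = [1, 3, 4, 5] / [2, 6] / [7];  Q = [1, 2, 3, 5] / [4, 6] / [7]
Final shape: (4, 2, 1).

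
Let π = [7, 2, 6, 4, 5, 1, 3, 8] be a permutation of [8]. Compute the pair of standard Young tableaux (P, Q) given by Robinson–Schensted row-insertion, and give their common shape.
P = [1, 3, 5, 8] / [2, 4] / [6] / [7];  Q = [1, 3, 5, 8] / [2, 7] / [4] / [6];  common shape = (4, 2, 1, 1)

Row-insert the values π_1, π_2, … into P one at a time, bumping the leftmost entry strictly greater than the inserted value down to the next row. The recording tableau Q records, in position (i, j), the step at which that cell was added to P.
  Insert 7 (step 1): P = [7];  Q = [1]
  Insert 2 (step 2): P = [2] / [7];  Q = [1] / [2]
  Insert 6 (step 3): P = [2, 6] / [7];  Q = [1, 3] / [2]
  Insert 4 (step 4): P = [2, 4] / [6] / [7];  Q = [1, 3] / [2] / [4]
  Insert 5 (step 5): P = [2, 4, 5] / [6] / [7];  Q = [1, 3, 5] / [2] / [4]
  Insert 1 (step 6): P = [1, 4, 5] / [2] / [6] / [7];  Q = [1, 3, 5] / [2] / [4] / [6]
  Insert 3 (step 7): P = [1, 3, 5] / [2, 4] / [6] / [7];  Q = [1, 3, 5] / [2, 7] / [4] / [6]
  Insert 8 (step 8): P = [1, 3, 5, 8] / [2, 4] / [6] / [7];  Q = [1, 3, 5, 8] / [2, 7] / [4] / [6]
Final shape: (4, 2, 1, 1).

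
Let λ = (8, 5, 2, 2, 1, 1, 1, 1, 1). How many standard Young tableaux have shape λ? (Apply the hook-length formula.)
# SYT of shape (8, 5, 2, 2, 1, 1, 1, 1, 1) = 960269310

Hook-length formula: f^λ = n! / Π hook(c), product over all cells c of the Young diagram. For λ = (8, 5, 2, 2, 1, 1, 1, 1, 1), n = 22 boxes. Hook lengths by row (left-to-right, top-to-bottom): [16, 10, 7, 6, 5, 3, 2, 1]; [12, 6, 3, 2, 1]; [8, 2]; [7, 1]; [5]; [4]; [3]; [2]; [1]. Product of hooks = 1170505728000. So f^λ = 22! / 1170505728000 = 1124000727777607680000 / 1170505728000 = 960269310.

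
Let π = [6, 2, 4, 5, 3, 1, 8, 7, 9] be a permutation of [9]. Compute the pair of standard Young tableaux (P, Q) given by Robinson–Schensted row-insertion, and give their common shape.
P = [1, 3, 5, 7, 9] / [2, 8] / [4] / [6];  Q = [1, 3, 4, 7, 9] / [2, 8] / [5] / [6];  common shape = (5, 2, 1, 1)

Row-insert the values π_1, π_2, … into P one at a time, bumping the leftmost entry strictly greater than the inserted value down to the next row. The recording tableau Q records, in position (i, j), the step at which that cell was added to P.
  Insert 6 (step 1): P = [6];  Q = [1]
  Insert 2 (step 2): P = [2] / [6];  Q = [1] / [2]
  Insert 4 (step 3): P = [2, 4] / [6];  Q = [1, 3] / [2]
  Insert 5 (step 4): P = [2, 4, 5] / [6];  Q = [1, 3, 4] / [2]
  Insert 3 (step 5): P = [2, 3, 5] / [4] / [6];  Q = [1, 3, 4] / [2] / [5]
  Insert 1 (step 6): P = [1, 3, 5] / [2] / [4] / [6];  Q = [1, 3, 4] / [2] / [5] / [6]
  Insert 8 (step 7): P = [1, 3, 5, 8] / [2] / [4] / [6];  Q = [1, 3, 4, 7] / [2] / [5] / [6]
  Insert 7 (step 8): P = [1, 3, 5, 7] / [2, 8] / [4] / [6];  Q = [1, 3, 4, 7] / [2, 8] / [5] / [6]
  Insert 9 (step 9): P = [1, 3, 5, 7, 9] / [2, 8] / [4] / [6];  Q = [1, 3, 4, 7, 9] / [2, 8] / [5] / [6]
Final shape: (5, 2, 1, 1).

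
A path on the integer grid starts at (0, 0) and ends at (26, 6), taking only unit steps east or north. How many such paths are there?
Number of paths = 906192

A monotone lattice path from (0, 0) to (26, 6) consists of 26 east steps and 6 north steps in some order, so it is determined by which 26 of the 32 steps are east. The count is C(32, 26) = 906192.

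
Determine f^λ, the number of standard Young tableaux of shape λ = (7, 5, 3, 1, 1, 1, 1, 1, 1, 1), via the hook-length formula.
# SYT of shape (7, 5, 3, 1, 1, 1, 1, 1, 1, 1) = 598321647

Hook-length formula: f^λ = n! / Π hook(c), product over all cells c of the Young diagram. For λ = (7, 5, 3, 1, 1, 1, 1, 1, 1, 1), n = 22 boxes. Hook lengths by row (left-to-right, top-to-bottom): [16, 8, 7, 5, 4, 2, 1]; [13, 5, 4, 2, 1]; [10, 2, 1]; [7]; [6]; [5]; [4]; [3]; [2]; [1]. Product of hooks = 1878589440000. So f^λ = 22! / 1878589440000 = 1124000727777607680000 / 1878589440000 = 598321647.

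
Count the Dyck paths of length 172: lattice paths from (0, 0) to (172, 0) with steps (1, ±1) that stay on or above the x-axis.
C_86 = 4180080073556524734514695828170907458428751314320

These Dyck paths are counted by the Catalan number C_n = (1/(n + 1)) · C(2n, n). For n = 86: C_86 = (1/87) · C(172, 86) = 363666966399417651902778537050868948883301364345840/87 = 4180080073556524734514695828170907458428751314320.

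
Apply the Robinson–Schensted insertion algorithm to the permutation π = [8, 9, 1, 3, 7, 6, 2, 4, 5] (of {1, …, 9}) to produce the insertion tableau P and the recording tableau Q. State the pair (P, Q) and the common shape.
P = [1, 2, 4, 5] / [3, 6] / [7, 9] / [8];  Q = [1, 2, 5, 9] / [3, 4] / [6, 8] / [7];  common shape = (4, 2, 2, 1)

Row-insert the values π_1, π_2, … into P one at a time, bumping the leftmost entry strictly greater than the inserted value down to the next row. The recording tableau Q records, in position (i, j), the step at which that cell was added to P.
  Insert 8 (step 1): P = [8];  Q = [1]
  Insert 9 (step 2): P = [8, 9];  Q = [1, 2]
  Insert 1 (step 3): P = [1, 9] / [8];  Q = [1, 2] / [3]
  Insert 3 (step 4): P = [1, 3] / [8, 9];  Q = [1, 2] / [3, 4]
  Insert 7 (step 5): P = [1, 3, 7] / [8, 9];  Q = [1, 2, 5] / [3, 4]
  Insert 6 (step 6): P = [1, 3, 6] / [7, 9] / [8];  Q = [1, 2, 5] / [3, 4] / [6]
  Insert 2 (step 7): P = [1, 2, 6] / [3, 9] / [7] / [8];  Q = [1, 2, 5] / [3, 4] / [6] / [7]
  Insert 4 (step 8): P = [1, 2, 4] / [3, 6] / [7, 9] / [8];  Q = [1, 2, 5] / [3, 4] / [6, 8] / [7]
  Insert 5 (step 9): P = [1, 2, 4, 5] / [3, 6] / [7, 9] / [8];  Q = [1, 2, 5, 9] / [3, 4] / [6, 8] / [7]
Final shape: (4, 2, 2, 1).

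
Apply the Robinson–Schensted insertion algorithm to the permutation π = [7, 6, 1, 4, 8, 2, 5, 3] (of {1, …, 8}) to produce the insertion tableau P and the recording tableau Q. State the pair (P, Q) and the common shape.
P = [1, 2, 3] / [4, 5] / [6, 8] / [7];  Q = [1, 4, 5] / [2, 7] / [3, 8] / [6];  common shape = (3, 2, 2, 1)

Row-insert the values π_1, π_2, … into P one at a time, bumping the leftmost entry strictly greater than the inserted value down to the next row. The recording tableau Q records, in position (i, j), the step at which that cell was added to P.
  Insert 7 (step 1): P = [7];  Q = [1]
  Insert 6 (step 2): P = [6] / [7];  Q = [1] / [2]
  Insert 1 (step 3): P = [1] / [6] / [7];  Q = [1] / [2] / [3]
  Insert 4 (step 4): P = [1, 4] / [6] / [7];  Q = [1, 4] / [2] / [3]
  Insert 8 (step 5): P = [1, 4, 8] / [6] / [7];  Q = [1, 4, 5] / [2] / [3]
  Insert 2 (step 6): P = [1, 2, 8] / [4] / [6] / [7];  Q = [1, 4, 5] / [2] / [3] / [6]
  Insert 5 (step 7): P = [1, 2, 5] / [4, 8] / [6] / [7];  Q = [1, 4, 5] / [2, 7] / [3] / [6]
  Insert 3 (step 8): P = [1, 2, 3] / [4, 5] / [6, 8] / [7];  Q = [1, 4, 5] / [2, 7] / [3, 8] / [6]
Final shape: (3, 2, 2, 1).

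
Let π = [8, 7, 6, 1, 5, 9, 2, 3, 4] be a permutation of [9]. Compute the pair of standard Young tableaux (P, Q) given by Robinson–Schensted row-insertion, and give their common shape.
P = [1, 2, 3, 4] / [5, 9] / [6] / [7] / [8];  Q = [1, 5, 6, 9] / [2, 8] / [3] / [4] / [7];  common shape = (4, 2, 1, 1, 1)

Row-insert the values π_1, π_2, … into P one at a time, bumping the leftmost entry strictly greater than the inserted value down to the next row. The recording tableau Q records, in position (i, j), the step at which that cell was added to P.
  Insert 8 (step 1): P = [8];  Q = [1]
  Insert 7 (step 2): P = [7] / [8];  Q = [1] / [2]
  Insert 6 (step 3): P = [6] / [7] / [8];  Q = [1] / [2] / [3]
  Insert 1 (step 4): P = [1] / [6] / [7] / [8];  Q = [1] / [2] / [3] / [4]
  Insert 5 (step 5): P = [1, 5] / [6] / [7] / [8];  Q = [1, 5] / [2] / [3] / [4]
  Insert 9 (step 6): P = [1, 5, 9] / [6] / [7] / [8];  Q = [1, 5, 6] / [2] / [3] / [4]
  Insert 2 (step 7): P = [1, 2, 9] / [5] / [6] / [7] / [8];  Q = [1, 5, 6] / [2] / [3] / [4] / [7]
  Insert 3 (step 8): P = [1, 2, 3] / [5, 9] / [6] / [7] / [8];  Q = [1, 5, 6] / [2, 8] / [3] / [4] / [7]
  Insert 4 (step 9): P = [1, 2, 3, 4] / [5, 9] / [6] / [7] / [8];  Q = [1, 5, 6, 9] / [2, 8] / [3] / [4] / [7]
Final shape: (4, 2, 1, 1, 1).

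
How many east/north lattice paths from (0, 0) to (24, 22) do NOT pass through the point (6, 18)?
Number of paths = 7889386544210

Total paths from (0, 0) to (24, 22): C(46, 24) = 7890371113950. Paths through (6, 18): (paths (0, 0) → (6, 18)) × (paths (6, 18) → (24, 22)) = C(24, 6) · C(22, 18) = 134596 · 7315 = 984569740. Avoidance count = 7890371113950 − 984569740 = 7889386544210.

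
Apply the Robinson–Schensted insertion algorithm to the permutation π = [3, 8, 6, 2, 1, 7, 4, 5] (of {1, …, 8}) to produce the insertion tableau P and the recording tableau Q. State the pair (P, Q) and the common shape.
P = [1, 4, 5] / [2, 6, 7] / [3] / [8];  Q = [1, 2, 6] / [3, 7, 8] / [4] / [5];  common shape = (3, 3, 1, 1)

Row-insert the values π_1, π_2, … into P one at a time, bumping the leftmost entry strictly greater than the inserted value down to the next row. The recording tableau Q records, in position (i, j), the step at which that cell was added to P.
  Insert 3 (step 1): P = [3];  Q = [1]
  Insert 8 (step 2): P = [3, 8];  Q = [1, 2]
  Insert 6 (step 3): P = [3, 6] / [8];  Q = [1, 2] / [3]
  Insert 2 (step 4): P = [2, 6] / [3] / [8];  Q = [1, 2] / [3] / [4]
  Insert 1 (step 5): P = [1, 6] / [2] / [3] / [8];  Q = [1, 2] / [3] / [4] / [5]
  Insert 7 (step 6): P = [1, 6, 7] / [2] / [3] / [8];  Q = [1, 2, 6] / [3] / [4] / [5]
  Insert 4 (step 7): P = [1, 4, 7] / [2, 6] / [3] / [8];  Q = [1, 2, 6] / [3, 7] / [4] / [5]
  Insert 5 (step 8): P = [1, 4, 5] / [2, 6, 7] / [3] / [8];  Q = [1, 2, 6] / [3, 7, 8] / [4] / [5]
Final shape: (3, 3, 1, 1).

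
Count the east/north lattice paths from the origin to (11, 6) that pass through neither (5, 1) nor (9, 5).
Number of paths = 4858

Inclusion–exclusion. Total paths: C(17, 11) = 12376. Through P₁: C(6, 5)·C(11, 6) = 2772. Through P₂: C(14, 9)·C(3, 2) = 6006. Since P₁ is strictly southwest of P₂, a monotone path through both must visit P₁ then P₂; paths through both = C(6, 5)·C(8, 4)·C(3, 2) = 1260. Avoid both = 12376 − 2772 − 6006 + 1260 = 4858.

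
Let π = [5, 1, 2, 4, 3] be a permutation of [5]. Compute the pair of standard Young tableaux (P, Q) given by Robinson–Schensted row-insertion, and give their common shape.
P = [1, 2, 3] / [4] / [5];  Q = [1, 3, 4] / [2] / [5];  common shape = (3, 1, 1)

Row-insert the values π_1, π_2, … into P one at a time, bumping the leftmost entry strictly greater than the inserted value down to the next row. The recording tableau Q records, in position (i, j), the step at which that cell was added to P.
  Insert 5 (step 1): P = [5];  Q = [1]
  Insert 1 (step 2): P = [1] / [5];  Q = [1] / [2]
  Insert 2 (step 3): P = [1, 2] / [5];  Q = [1, 3] / [2]
  Insert 4 (step 4): P = [1, 2, 4] / [5];  Q = [1, 3, 4] / [2]
  Insert 3 (step 5): P = [1, 2, 3] / [4] / [5];  Q = [1, 3, 4] / [2] / [5]
Final shape: (3, 1, 1).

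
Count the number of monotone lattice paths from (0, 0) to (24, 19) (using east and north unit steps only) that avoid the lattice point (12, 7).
Number of paths = 664215419322

Total paths from (0, 0) to (24, 19): C(43, 24) = 800472431850. Paths through (12, 7): (paths (0, 0) → (12, 7)) × (paths (12, 7) → (24, 19)) = C(19, 12) · C(24, 12) = 50388 · 2704156 = 136257012528. Avoidance count = 800472431850 − 136257012528 = 664215419322.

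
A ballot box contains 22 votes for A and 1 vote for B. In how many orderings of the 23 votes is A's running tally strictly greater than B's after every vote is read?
Strict-lead orderings = 21

Total orderings of the 23 votes with 22 for A: C(23, 22) = 23. By the Bertrand ballot formula (Cycle Lemma / reflection principle), the number of orderings in which A is strictly ahead of B throughout is (p − q)/(p + q) · C(p + q, p) = (22 − 1)/(22 + 1) · 23 = 21.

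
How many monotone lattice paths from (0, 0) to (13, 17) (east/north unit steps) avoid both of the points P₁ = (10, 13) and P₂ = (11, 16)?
Number of paths = 54332647

Inclusion–exclusion. Total paths: C(30, 13) = 119759850. Through P₁: C(23, 10)·C(7, 3) = 40042310. Through P₂: C(27, 11)·C(3, 2) = 39113685. Since P₁ is strictly southwest of P₂, a monotone path through both must visit P₁ then P₂; paths through both = C(23, 10)·C(4, 1)·C(3, 2) = 13728792. Avoid both = 119759850 − 40042310 − 39113685 + 13728792 = 54332647.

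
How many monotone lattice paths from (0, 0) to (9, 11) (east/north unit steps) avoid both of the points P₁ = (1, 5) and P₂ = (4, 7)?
Number of paths = 115922

Inclusion–exclusion. Total paths: C(20, 9) = 167960. Through P₁: C(6, 1)·C(14, 8) = 18018. Through P₂: C(11, 4)·C(9, 5) = 41580. Since P₁ is strictly southwest of P₂, a monotone path through both must visit P₁ then P₂; paths through both = C(6, 1)·C(5, 3)·C(9, 5) = 7560. Avoid both = 167960 − 18018 − 41580 + 7560 = 115922.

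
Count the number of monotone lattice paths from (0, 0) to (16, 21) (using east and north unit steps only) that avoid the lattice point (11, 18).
Number of paths = 10938326430

Total paths from (0, 0) to (16, 21): C(37, 16) = 12875774670. Paths through (11, 18): (paths (0, 0) → (11, 18)) × (paths (11, 18) → (16, 21)) = C(29, 11) · C(8, 5) = 34597290 · 56 = 1937448240. Avoidance count = 12875774670 − 1937448240 = 10938326430.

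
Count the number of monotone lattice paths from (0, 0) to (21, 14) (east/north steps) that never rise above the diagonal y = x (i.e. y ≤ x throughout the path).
Number of paths = 843621600

By the reflection principle (André's argument), the number of monotone paths to (21, 14) with n ≤ m that never go above y = x is C(35, 21) − C(35, 22) = 2319959400 − 1476337800 = 843621600.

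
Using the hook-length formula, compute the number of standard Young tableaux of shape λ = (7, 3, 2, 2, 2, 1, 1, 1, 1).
# SYT of shape (7, 3, 2, 2, 2, 1, 1, 1, 1) = 46558512

Hook-length formula: f^λ = n! / Π hook(c), product over all cells c of the Young diagram. For λ = (7, 3, 2, 2, 2, 1, 1, 1, 1), n = 20 boxes. Hook lengths by row (left-to-right, top-to-bottom): [15, 10, 6, 4, 3, 2, 1]; [10, 5, 1]; [8, 3]; [7, 2]; [6, 1]; [4]; [3]; [2]; [1]. Product of hooks = 52254720000. So f^λ = 20! / 52254720000 = 2432902008176640000 / 52254720000 = 46558512.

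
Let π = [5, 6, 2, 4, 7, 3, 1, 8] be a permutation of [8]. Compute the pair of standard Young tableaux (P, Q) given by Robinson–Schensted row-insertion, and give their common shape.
P = [1, 3, 7, 8] / [2, 6] / [4] / [5];  Q = [1, 2, 5, 8] / [3, 4] / [6] / [7];  common shape = (4, 2, 1, 1)

Row-insert the values π_1, π_2, … into P one at a time, bumping the leftmost entry strictly greater than the inserted value down to the next row. The recording tableau Q records, in position (i, j), the step at which that cell was added to P.
  Insert 5 (step 1): P = [5];  Q = [1]
  Insert 6 (step 2): P = [5, 6];  Q = [1, 2]
  Insert 2 (step 3): P = [2, 6] / [5];  Q = [1, 2] / [3]
  Insert 4 (step 4): P = [2, 4] / [5, 6];  Q = [1, 2] / [3, 4]
  Insert 7 (step 5): P = [2, 4, 7] / [5, 6];  Q = [1, 2, 5] / [3, 4]
  Insert 3 (step 6): P = [2, 3, 7] / [4, 6] / [5];  Q = [1, 2, 5] / [3, 4] / [6]
  Insert 1 (step 7): P = [1, 3, 7] / [2, 6] / [4] / [5];  Q = [1, 2, 5] / [3, 4] / [6] / [7]
  Insert 8 (step 8): P = [1, 3, 7, 8] / [2, 6] / [4] / [5];  Q = [1, 2, 5, 8] / [3, 4] / [6] / [7]
Final shape: (4, 2, 1, 1).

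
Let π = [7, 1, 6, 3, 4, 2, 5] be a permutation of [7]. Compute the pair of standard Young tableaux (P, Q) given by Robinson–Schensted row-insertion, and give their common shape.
P = [1, 2, 4, 5] / [3] / [6] / [7];  Q = [1, 3, 5, 7] / [2] / [4] / [6];  common shape = (4, 1, 1, 1)

Row-insert the values π_1, π_2, … into P one at a time, bumping the leftmost entry strictly greater than the inserted value down to the next row. The recording tableau Q records, in position (i, j), the step at which that cell was added to P.
  Insert 7 (step 1): P = [7];  Q = [1]
  Insert 1 (step 2): P = [1] / [7];  Q = [1] / [2]
  Insert 6 (step 3): P = [1, 6] / [7];  Q = [1, 3] / [2]
  Insert 3 (step 4): P = [1, 3] / [6] / [7];  Q = [1, 3] / [2] / [4]
  Insert 4 (step 5): P = [1, 3, 4] / [6] / [7];  Q = [1, 3, 5] / [2] / [4]
  Insert 2 (step 6): P = [1, 2, 4] / [3] / [6] / [7];  Q = [1, 3, 5] / [2] / [4] / [6]
  Insert 5 (step 7): P = [1, 2, 4, 5] / [3] / [6] / [7];  Q = [1, 3, 5, 7] / [2] / [4] / [6]
Final shape: (4, 1, 1, 1).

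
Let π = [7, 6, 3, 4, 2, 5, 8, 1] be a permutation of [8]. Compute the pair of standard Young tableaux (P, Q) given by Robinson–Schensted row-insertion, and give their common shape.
P = [1, 4, 5, 8] / [2] / [3] / [6] / [7];  Q = [1, 4, 6, 7] / [2] / [3] / [5] / [8];  common shape = (4, 1, 1, 1, 1)

Row-insert the values π_1, π_2, … into P one at a time, bumping the leftmost entry strictly greater than the inserted value down to the next row. The recording tableau Q records, in position (i, j), the step at which that cell was added to P.
  Insert 7 (step 1): P = [7];  Q = [1]
  Insert 6 (step 2): P = [6] / [7];  Q = [1] / [2]
  Insert 3 (step 3): P = [3] / [6] / [7];  Q = [1] / [2] / [3]
  Insert 4 (step 4): P = [3, 4] / [6] / [7];  Q = [1, 4] / [2] / [3]
  Insert 2 (step 5): P = [2, 4] / [3] / [6] / [7];  Q = [1, 4] / [2] / [3] / [5]
  Insert 5 (step 6): P = [2, 4, 5] / [3] / [6] / [7];  Q = [1, 4, 6] / [2] / [3] / [5]
  Insert 8 (step 7): P = [2, 4, 5, 8] / [3] / [6] / [7];  Q = [1, 4, 6, 7] / [2] / [3] / [5]
  Insert 1 (step 8): P = [1, 4, 5, 8] / [2] / [3] / [6] / [7];  Q = [1, 4, 6, 7] / [2] / [3] / [5] / [8]
Final shape: (4, 1, 1, 1, 1).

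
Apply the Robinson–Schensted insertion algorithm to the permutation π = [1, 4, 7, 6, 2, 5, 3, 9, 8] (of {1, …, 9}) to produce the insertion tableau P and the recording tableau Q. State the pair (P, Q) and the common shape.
P = [1, 2, 3, 8] / [4, 5, 9] / [6] / [7];  Q = [1, 2, 3, 8] / [4, 6, 9] / [5] / [7];  common shape = (4, 3, 1, 1)

Row-insert the values π_1, π_2, … into P one at a time, bumping the leftmost entry strictly greater than the inserted value down to the next row. The recording tableau Q records, in position (i, j), the step at which that cell was added to P.
  Insert 1 (step 1): P = [1];  Q = [1]
  Insert 4 (step 2): P = [1, 4];  Q = [1, 2]
  Insert 7 (step 3): P = [1, 4, 7];  Q = [1, 2, 3]
  Insert 6 (step 4): P = [1, 4, 6] / [7];  Q = [1, 2, 3] / [4]
  Insert 2 (step 5): P = [1, 2, 6] / [4] / [7];  Q = [1, 2, 3] / [4] / [5]
  Insert 5 (step 6): P = [1, 2, 5] / [4, 6] / [7];  Q = [1, 2, 3] / [4, 6] / [5]
  Insert 3 (step 7): P = [1, 2, 3] / [4, 5] / [6] / [7];  Q = [1, 2, 3] / [4, 6] / [5] / [7]
  Insert 9 (step 8): P = [1, 2, 3, 9] / [4, 5] / [6] / [7];  Q = [1, 2, 3, 8] / [4, 6] / [5] / [7]
  Insert 8 (step 9): P = [1, 2, 3, 8] / [4, 5, 9] / [6] / [7];  Q = [1, 2, 3, 8] / [4, 6, 9] / [5] / [7]
Final shape: (4, 3, 1, 1).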